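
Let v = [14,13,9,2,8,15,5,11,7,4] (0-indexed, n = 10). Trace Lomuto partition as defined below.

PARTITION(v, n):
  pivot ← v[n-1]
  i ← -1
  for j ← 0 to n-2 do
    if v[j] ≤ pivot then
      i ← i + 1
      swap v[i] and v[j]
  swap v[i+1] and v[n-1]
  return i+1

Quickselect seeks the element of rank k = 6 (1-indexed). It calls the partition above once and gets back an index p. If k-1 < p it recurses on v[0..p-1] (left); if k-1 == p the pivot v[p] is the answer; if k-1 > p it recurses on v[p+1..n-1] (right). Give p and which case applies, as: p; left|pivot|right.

pivot=4, i=-1
j=0: 14>4, skip
j=1: 13>4, skip
j=2: 9>4, skip
j=3: 2≤4, i=0, swap(0,3) ⇒ [2,13,9,14,8,15,5,11,7,4]
j=4: 8>4, skip
j=5: 15>4, skip
j=6: 5>4, skip
j=7: 11>4, skip
j=8: 7>4, skip
swap(1,9) ⇒ [2,4,9,14,8,15,5,11,7,13]; return 1
p = 1; k-1 = 5 > 1 ⇒ right

1; right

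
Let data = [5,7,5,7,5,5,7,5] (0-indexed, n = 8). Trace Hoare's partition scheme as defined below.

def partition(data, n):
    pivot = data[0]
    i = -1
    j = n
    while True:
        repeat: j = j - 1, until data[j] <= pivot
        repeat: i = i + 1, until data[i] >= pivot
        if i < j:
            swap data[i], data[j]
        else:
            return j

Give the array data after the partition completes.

pivot = data[0] = 5; i = -1, j = 8
j→7 (data[7]=5≤5), i→0 (data[0]=5≥5); i<j, swap → [5,7,5,7,5,5,7,5]
j→5 (data[5]=5≤5), i→1 (data[1]=7≥5); i<j, swap → [5,5,5,7,5,7,7,5]
j→4 (data[4]=5≤5), i→2 (data[2]=5≥5); i<j, swap → [5,5,5,7,5,7,7,5]
j→2, i→3; i≥j, return j=2. data = [5,5,5,7,5,7,7,5]

[5,5,5,7,5,7,7,5]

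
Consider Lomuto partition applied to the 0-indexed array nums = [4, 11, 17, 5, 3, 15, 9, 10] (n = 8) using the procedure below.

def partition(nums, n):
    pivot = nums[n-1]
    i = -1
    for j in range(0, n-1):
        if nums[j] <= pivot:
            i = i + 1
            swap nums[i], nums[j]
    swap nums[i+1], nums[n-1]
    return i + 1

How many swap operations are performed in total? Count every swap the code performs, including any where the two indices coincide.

pivot = nums[7] = 10; i = -1
j=0: nums[0]=4 ≤ 10 → i=0, swap nums[0],nums[0] (no change) → [4, 11, 17, 5, 3, 15, 9, 10]
j=1: nums[1]=11 > 10 → no swap
j=2: nums[2]=17 > 10 → no swap
j=3: nums[3]=5 ≤ 10 → i=1, swap nums[1],nums[3] → [4, 5, 17, 11, 3, 15, 9, 10]
j=4: nums[4]=3 ≤ 10 → i=2, swap nums[2],nums[4] → [4, 5, 3, 11, 17, 15, 9, 10]
j=5: nums[5]=15 > 10 → no swap
j=6: nums[6]=9 ≤ 10 → i=3, swap nums[3],nums[6] → [4, 5, 3, 9, 17, 15, 11, 10]
final swap nums[4],nums[7] → [4, 5, 3, 9, 10, 15, 11, 17]; return 4

5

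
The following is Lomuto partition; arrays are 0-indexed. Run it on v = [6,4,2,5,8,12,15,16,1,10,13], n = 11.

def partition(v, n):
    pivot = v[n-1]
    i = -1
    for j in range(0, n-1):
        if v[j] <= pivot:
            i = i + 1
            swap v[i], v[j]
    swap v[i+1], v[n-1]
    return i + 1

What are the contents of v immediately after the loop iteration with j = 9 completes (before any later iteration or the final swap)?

[6,4,2,5,8,12,1,10,15,16,13]

pivot = v[10] = 13; i = -1
j=0: v[0]=6 ≤ 13 → i=0, swap v[0],v[0] (no change) → [6,4,2,5,8,12,15,16,1,10,13]
j=1: v[1]=4 ≤ 13 → i=1, swap v[1],v[1] (no change) → [6,4,2,5,8,12,15,16,1,10,13]
j=2: v[2]=2 ≤ 13 → i=2, swap v[2],v[2] (no change) → [6,4,2,5,8,12,15,16,1,10,13]
j=3: v[3]=5 ≤ 13 → i=3, swap v[3],v[3] (no change) → [6,4,2,5,8,12,15,16,1,10,13]
j=4: v[4]=8 ≤ 13 → i=4, swap v[4],v[4] (no change) → [6,4,2,5,8,12,15,16,1,10,13]
j=5: v[5]=12 ≤ 13 → i=5, swap v[5],v[5] (no change) → [6,4,2,5,8,12,15,16,1,10,13]
j=6: v[6]=15 > 13 → no swap
j=7: v[7]=16 > 13 → no swap
j=8: v[8]=1 ≤ 13 → i=6, swap v[6],v[8] → [6,4,2,5,8,12,1,16,15,10,13]
j=9: v[9]=10 ≤ 13 → i=7, swap v[7],v[9] → [6,4,2,5,8,12,1,10,15,16,13]
(after j=9) v = [6,4,2,5,8,12,1,10,15,16,13]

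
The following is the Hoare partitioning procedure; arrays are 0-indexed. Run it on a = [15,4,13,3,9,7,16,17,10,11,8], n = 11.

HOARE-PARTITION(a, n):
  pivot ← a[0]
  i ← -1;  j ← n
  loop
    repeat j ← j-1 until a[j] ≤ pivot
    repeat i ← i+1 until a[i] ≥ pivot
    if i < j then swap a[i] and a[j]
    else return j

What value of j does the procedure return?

pivot = a[0] = 15; i = -1, j = 11
j→10 (a[10]=8≤15), i→0 (a[0]=15≥15); i<j, swap → [8,4,13,3,9,7,16,17,10,11,15]
j→9 (a[9]=11≤15), i→6 (a[6]=16≥15); i<j, swap → [8,4,13,3,9,7,11,17,10,16,15]
j→8 (a[8]=10≤15), i→7 (a[7]=17≥15); i<j, swap → [8,4,13,3,9,7,11,10,17,16,15]
j→7, i→8; i≥j, return j=7. a = [8,4,13,3,9,7,11,10,17,16,15]

7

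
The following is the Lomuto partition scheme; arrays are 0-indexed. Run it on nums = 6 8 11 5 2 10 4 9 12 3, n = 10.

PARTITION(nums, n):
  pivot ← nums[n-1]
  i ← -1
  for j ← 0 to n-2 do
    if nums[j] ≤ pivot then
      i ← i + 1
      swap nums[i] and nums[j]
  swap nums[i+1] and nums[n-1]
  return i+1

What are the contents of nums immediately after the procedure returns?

pivot = nums[9] = 3; i = -1
j=0: nums[0]=6 > 3 → no swap
j=1: nums[1]=8 > 3 → no swap
j=2: nums[2]=11 > 3 → no swap
j=3: nums[3]=5 > 3 → no swap
j=4: nums[4]=2 ≤ 3 → i=0, swap nums[0],nums[4] → 2 8 11 5 6 10 4 9 12 3
j=5: nums[5]=10 > 3 → no swap
j=6: nums[6]=4 > 3 → no swap
j=7: nums[7]=9 > 3 → no swap
j=8: nums[8]=12 > 3 → no swap
final swap nums[1],nums[9] → 2 3 11 5 6 10 4 9 12 8; return 1

2 3 11 5 6 10 4 9 12 8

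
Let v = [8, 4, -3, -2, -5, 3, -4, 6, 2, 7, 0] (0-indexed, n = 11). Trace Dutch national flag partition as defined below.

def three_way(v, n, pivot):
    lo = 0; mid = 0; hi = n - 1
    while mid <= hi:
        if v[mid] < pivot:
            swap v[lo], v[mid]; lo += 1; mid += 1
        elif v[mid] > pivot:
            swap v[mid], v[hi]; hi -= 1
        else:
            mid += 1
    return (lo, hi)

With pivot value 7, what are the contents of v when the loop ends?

lo=0 mid=0 hi=10
8>7: swap(0,10), hi=9 ⇒ [0, 4, -3, -2, -5, 3, -4, 6, 2, 7, 8]
0<7: swap(0,0), lo=1 mid=1 ⇒ [0, 4, -3, -2, -5, 3, -4, 6, 2, 7, 8]
4<7: swap(1,1), lo=2 mid=2 ⇒ [0, 4, -3, -2, -5, 3, -4, 6, 2, 7, 8]
-3<7: swap(2,2), lo=3 mid=3 ⇒ [0, 4, -3, -2, -5, 3, -4, 6, 2, 7, 8]
-2<7: swap(3,3), lo=4 mid=4 ⇒ [0, 4, -3, -2, -5, 3, -4, 6, 2, 7, 8]
-5<7: swap(4,4), lo=5 mid=5 ⇒ [0, 4, -3, -2, -5, 3, -4, 6, 2, 7, 8]
3<7: swap(5,5), lo=6 mid=6 ⇒ [0, 4, -3, -2, -5, 3, -4, 6, 2, 7, 8]
-4<7: swap(6,6), lo=7 mid=7 ⇒ [0, 4, -3, -2, -5, 3, -4, 6, 2, 7, 8]
6<7: swap(7,7), lo=8 mid=8 ⇒ [0, 4, -3, -2, -5, 3, -4, 6, 2, 7, 8]
2<7: swap(8,8), lo=9 mid=9 ⇒ [0, 4, -3, -2, -5, 3, -4, 6, 2, 7, 8]
7=7: mid=10
done. lo=9 hi=9; v=[0, 4, -3, -2, -5, 3, -4, 6, 2, 7, 8]

[0, 4, -3, -2, -5, 3, -4, 6, 2, 7, 8]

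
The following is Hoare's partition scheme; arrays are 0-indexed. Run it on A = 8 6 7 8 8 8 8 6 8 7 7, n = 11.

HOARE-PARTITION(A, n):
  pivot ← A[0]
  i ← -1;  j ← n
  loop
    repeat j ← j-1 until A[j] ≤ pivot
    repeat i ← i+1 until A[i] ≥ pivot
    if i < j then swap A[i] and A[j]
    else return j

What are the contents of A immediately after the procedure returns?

7 6 7 7 8 6 8 8 8 8 8

pivot = A[0] = 8; i = -1, j = 11
j→10 (A[10]=7≤8), i→0 (A[0]=8≥8); i<j, swap → 7 6 7 8 8 8 8 6 8 7 8
j→9 (A[9]=7≤8), i→3 (A[3]=8≥8); i<j, swap → 7 6 7 7 8 8 8 6 8 8 8
j→8 (A[8]=8≤8), i→4 (A[4]=8≥8); i<j, swap → 7 6 7 7 8 8 8 6 8 8 8
j→7 (A[7]=6≤8), i→5 (A[5]=8≥8); i<j, swap → 7 6 7 7 8 6 8 8 8 8 8
j→6, i→6; i≥j, return j=6. A = 7 6 7 7 8 6 8 8 8 8 8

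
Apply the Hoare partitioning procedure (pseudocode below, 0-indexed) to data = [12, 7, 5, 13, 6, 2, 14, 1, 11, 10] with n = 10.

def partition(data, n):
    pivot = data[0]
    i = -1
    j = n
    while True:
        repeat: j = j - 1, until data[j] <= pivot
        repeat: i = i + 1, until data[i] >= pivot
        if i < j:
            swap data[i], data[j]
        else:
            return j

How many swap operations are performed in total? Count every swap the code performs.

3

pivot=12
j stops at 9 (10), i stops at 0 (12); swap ⇒ [10, 7, 5, 13, 6, 2, 14, 1, 11, 12]
j stops at 8 (11), i stops at 3 (13); swap ⇒ [10, 7, 5, 11, 6, 2, 14, 1, 13, 12]
j stops at 7 (1), i stops at 6 (14); swap ⇒ [10, 7, 5, 11, 6, 2, 1, 14, 13, 12]
j stops at 6, i stops at 7; i≥j ⇒ return 6. data=[10, 7, 5, 11, 6, 2, 1, 14, 13, 12]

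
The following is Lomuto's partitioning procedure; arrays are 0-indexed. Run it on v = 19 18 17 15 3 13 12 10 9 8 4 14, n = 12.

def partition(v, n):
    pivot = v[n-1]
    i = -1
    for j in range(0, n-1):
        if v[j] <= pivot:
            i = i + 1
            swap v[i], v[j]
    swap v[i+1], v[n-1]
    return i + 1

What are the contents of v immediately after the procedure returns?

3 13 12 10 9 8 4 14 19 18 17 15

pivot = v[11] = 14; i = -1
j=0: v[0]=19 > 14 → no swap
j=1: v[1]=18 > 14 → no swap
j=2: v[2]=17 > 14 → no swap
j=3: v[3]=15 > 14 → no swap
j=4: v[4]=3 ≤ 14 → i=0, swap v[0],v[4] → 3 18 17 15 19 13 12 10 9 8 4 14
j=5: v[5]=13 ≤ 14 → i=1, swap v[1],v[5] → 3 13 17 15 19 18 12 10 9 8 4 14
j=6: v[6]=12 ≤ 14 → i=2, swap v[2],v[6] → 3 13 12 15 19 18 17 10 9 8 4 14
j=7: v[7]=10 ≤ 14 → i=3, swap v[3],v[7] → 3 13 12 10 19 18 17 15 9 8 4 14
j=8: v[8]=9 ≤ 14 → i=4, swap v[4],v[8] → 3 13 12 10 9 18 17 15 19 8 4 14
j=9: v[9]=8 ≤ 14 → i=5, swap v[5],v[9] → 3 13 12 10 9 8 17 15 19 18 4 14
j=10: v[10]=4 ≤ 14 → i=6, swap v[6],v[10] → 3 13 12 10 9 8 4 15 19 18 17 14
final swap v[7],v[11] → 3 13 12 10 9 8 4 14 19 18 17 15; return 7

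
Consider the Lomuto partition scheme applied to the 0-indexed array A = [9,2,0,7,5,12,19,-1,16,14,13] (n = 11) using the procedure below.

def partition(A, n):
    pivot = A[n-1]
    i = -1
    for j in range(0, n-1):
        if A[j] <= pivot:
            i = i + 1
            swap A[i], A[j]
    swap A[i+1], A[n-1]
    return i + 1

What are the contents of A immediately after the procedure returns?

[9,2,0,7,5,12,-1,13,16,14,19]

pivot = A[10] = 13; i = -1
j=0: A[0]=9 ≤ 13 → i=0, swap A[0],A[0] (no change) → [9,2,0,7,5,12,19,-1,16,14,13]
j=1: A[1]=2 ≤ 13 → i=1, swap A[1],A[1] (no change) → [9,2,0,7,5,12,19,-1,16,14,13]
j=2: A[2]=0 ≤ 13 → i=2, swap A[2],A[2] (no change) → [9,2,0,7,5,12,19,-1,16,14,13]
j=3: A[3]=7 ≤ 13 → i=3, swap A[3],A[3] (no change) → [9,2,0,7,5,12,19,-1,16,14,13]
j=4: A[4]=5 ≤ 13 → i=4, swap A[4],A[4] (no change) → [9,2,0,7,5,12,19,-1,16,14,13]
j=5: A[5]=12 ≤ 13 → i=5, swap A[5],A[5] (no change) → [9,2,0,7,5,12,19,-1,16,14,13]
j=6: A[6]=19 > 13 → no swap
j=7: A[7]=-1 ≤ 13 → i=6, swap A[6],A[7] → [9,2,0,7,5,12,-1,19,16,14,13]
j=8: A[8]=16 > 13 → no swap
j=9: A[9]=14 > 13 → no swap
final swap A[7],A[10] → [9,2,0,7,5,12,-1,13,16,14,19]; return 7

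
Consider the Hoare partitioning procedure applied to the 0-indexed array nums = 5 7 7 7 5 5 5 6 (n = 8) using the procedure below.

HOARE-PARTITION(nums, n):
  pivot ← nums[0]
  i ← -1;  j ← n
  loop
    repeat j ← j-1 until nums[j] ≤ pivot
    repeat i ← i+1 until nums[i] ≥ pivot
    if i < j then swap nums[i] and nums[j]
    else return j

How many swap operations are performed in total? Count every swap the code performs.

pivot=5
j stops at 6 (5), i stops at 0 (5); swap ⇒ 5 7 7 7 5 5 5 6
j stops at 5 (5), i stops at 1 (7); swap ⇒ 5 5 7 7 5 7 5 6
j stops at 4 (5), i stops at 2 (7); swap ⇒ 5 5 5 7 7 7 5 6
j stops at 2, i stops at 3; i≥j ⇒ return 2. nums=5 5 5 7 7 7 5 6

3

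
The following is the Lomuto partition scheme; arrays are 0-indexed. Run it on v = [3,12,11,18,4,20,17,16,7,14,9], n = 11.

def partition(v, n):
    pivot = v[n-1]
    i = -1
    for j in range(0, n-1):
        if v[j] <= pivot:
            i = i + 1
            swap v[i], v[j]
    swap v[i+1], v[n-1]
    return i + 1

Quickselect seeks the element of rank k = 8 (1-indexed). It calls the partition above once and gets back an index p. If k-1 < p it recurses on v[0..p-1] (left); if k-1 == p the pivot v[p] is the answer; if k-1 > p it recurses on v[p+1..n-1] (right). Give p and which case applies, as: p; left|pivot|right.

3; right

pivot = v[10] = 9; i = -1
j=0: v[0]=3 ≤ 9 → i=0, swap v[0],v[0] (no change) → [3,12,11,18,4,20,17,16,7,14,9]
j=1: v[1]=12 > 9 → no swap
j=2: v[2]=11 > 9 → no swap
j=3: v[3]=18 > 9 → no swap
j=4: v[4]=4 ≤ 9 → i=1, swap v[1],v[4] → [3,4,11,18,12,20,17,16,7,14,9]
j=5: v[5]=20 > 9 → no swap
j=6: v[6]=17 > 9 → no swap
j=7: v[7]=16 > 9 → no swap
j=8: v[8]=7 ≤ 9 → i=2, swap v[2],v[8] → [3,4,7,18,12,20,17,16,11,14,9]
j=9: v[9]=14 > 9 → no swap
final swap v[3],v[10] → [3,4,7,9,12,20,17,16,11,14,18]; return 3
p = 3; k-1 = 7 > 3 ⇒ right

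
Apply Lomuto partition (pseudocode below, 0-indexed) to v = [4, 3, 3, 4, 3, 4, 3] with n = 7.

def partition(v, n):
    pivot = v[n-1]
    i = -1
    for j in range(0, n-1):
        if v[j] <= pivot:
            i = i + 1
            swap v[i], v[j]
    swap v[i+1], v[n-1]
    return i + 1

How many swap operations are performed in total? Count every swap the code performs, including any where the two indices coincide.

pivot = v[6] = 3; i = -1
j=0: v[0]=4 > 3 → no swap
j=1: v[1]=3 ≤ 3 → i=0, swap v[0],v[1] → [3, 4, 3, 4, 3, 4, 3]
j=2: v[2]=3 ≤ 3 → i=1, swap v[1],v[2] → [3, 3, 4, 4, 3, 4, 3]
j=3: v[3]=4 > 3 → no swap
j=4: v[4]=3 ≤ 3 → i=2, swap v[2],v[4] → [3, 3, 3, 4, 4, 4, 3]
j=5: v[5]=4 > 3 → no swap
final swap v[3],v[6] → [3, 3, 3, 3, 4, 4, 4]; return 3

4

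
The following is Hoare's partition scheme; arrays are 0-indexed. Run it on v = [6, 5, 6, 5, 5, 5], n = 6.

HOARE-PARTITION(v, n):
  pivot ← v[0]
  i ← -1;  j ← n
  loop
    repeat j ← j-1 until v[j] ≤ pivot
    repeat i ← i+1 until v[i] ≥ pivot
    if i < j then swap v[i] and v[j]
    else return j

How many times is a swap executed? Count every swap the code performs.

2

pivot=6
j stops at 5 (5), i stops at 0 (6); swap ⇒ [5, 5, 6, 5, 5, 6]
j stops at 4 (5), i stops at 2 (6); swap ⇒ [5, 5, 5, 5, 6, 6]
j stops at 3, i stops at 4; i≥j ⇒ return 3. v=[5, 5, 5, 5, 6, 6]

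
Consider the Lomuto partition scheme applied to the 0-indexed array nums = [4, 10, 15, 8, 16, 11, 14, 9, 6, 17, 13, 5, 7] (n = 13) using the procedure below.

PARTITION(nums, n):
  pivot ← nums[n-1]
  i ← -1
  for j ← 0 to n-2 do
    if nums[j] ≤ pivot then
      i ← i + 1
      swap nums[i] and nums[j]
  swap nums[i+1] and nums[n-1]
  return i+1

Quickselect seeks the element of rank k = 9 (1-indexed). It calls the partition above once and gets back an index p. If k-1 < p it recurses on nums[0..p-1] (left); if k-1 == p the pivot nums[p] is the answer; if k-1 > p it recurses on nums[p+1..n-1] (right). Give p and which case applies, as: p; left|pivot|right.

pivot=7, i=-1
j=0: 4≤7, i=0, swap(0,0) ⇒ [4, 10, 15, 8, 16, 11, 14, 9, 6, 17, 13, 5, 7]
j=1: 10>7, skip
j=2: 15>7, skip
j=3: 8>7, skip
j=4: 16>7, skip
j=5: 11>7, skip
j=6: 14>7, skip
j=7: 9>7, skip
j=8: 6≤7, i=1, swap(1,8) ⇒ [4, 6, 15, 8, 16, 11, 14, 9, 10, 17, 13, 5, 7]
j=9: 17>7, skip
j=10: 13>7, skip
j=11: 5≤7, i=2, swap(2,11) ⇒ [4, 6, 5, 8, 16, 11, 14, 9, 10, 17, 13, 15, 7]
swap(3,12) ⇒ [4, 6, 5, 7, 16, 11, 14, 9, 10, 17, 13, 15, 8]; return 3
p = 3; k-1 = 8 > 3 ⇒ right

3; right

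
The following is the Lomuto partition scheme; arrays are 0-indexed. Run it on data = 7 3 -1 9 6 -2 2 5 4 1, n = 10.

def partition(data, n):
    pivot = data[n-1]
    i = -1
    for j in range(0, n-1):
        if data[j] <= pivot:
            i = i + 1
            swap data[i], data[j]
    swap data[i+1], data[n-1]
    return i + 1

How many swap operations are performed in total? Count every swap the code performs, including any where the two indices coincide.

3

pivot = data[9] = 1; i = -1
j=0: data[0]=7 > 1 → no swap
j=1: data[1]=3 > 1 → no swap
j=2: data[2]=-1 ≤ 1 → i=0, swap data[0],data[2] → -1 3 7 9 6 -2 2 5 4 1
j=3: data[3]=9 > 1 → no swap
j=4: data[4]=6 > 1 → no swap
j=5: data[5]=-2 ≤ 1 → i=1, swap data[1],data[5] → -1 -2 7 9 6 3 2 5 4 1
j=6: data[6]=2 > 1 → no swap
j=7: data[7]=5 > 1 → no swap
j=8: data[8]=4 > 1 → no swap
final swap data[2],data[9] → -1 -2 1 9 6 3 2 5 4 7; return 2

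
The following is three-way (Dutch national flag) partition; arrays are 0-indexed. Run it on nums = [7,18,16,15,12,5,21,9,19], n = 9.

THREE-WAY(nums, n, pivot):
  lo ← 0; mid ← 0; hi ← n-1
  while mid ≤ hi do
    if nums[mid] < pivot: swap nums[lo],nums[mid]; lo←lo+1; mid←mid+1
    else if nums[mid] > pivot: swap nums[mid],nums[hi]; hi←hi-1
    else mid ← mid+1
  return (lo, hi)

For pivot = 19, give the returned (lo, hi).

(7, 7)

lo=0 mid=0 hi=8
7<19: swap(0,0), lo=1 mid=1 ⇒ [7,18,16,15,12,5,21,9,19]
18<19: swap(1,1), lo=2 mid=2 ⇒ [7,18,16,15,12,5,21,9,19]
16<19: swap(2,2), lo=3 mid=3 ⇒ [7,18,16,15,12,5,21,9,19]
15<19: swap(3,3), lo=4 mid=4 ⇒ [7,18,16,15,12,5,21,9,19]
12<19: swap(4,4), lo=5 mid=5 ⇒ [7,18,16,15,12,5,21,9,19]
5<19: swap(5,5), lo=6 mid=6 ⇒ [7,18,16,15,12,5,21,9,19]
21>19: swap(6,8), hi=7 ⇒ [7,18,16,15,12,5,19,9,21]
19=19: mid=7
9<19: swap(6,7), lo=7 mid=8 ⇒ [7,18,16,15,12,5,9,19,21]
done. lo=7 hi=7; nums=[7,18,16,15,12,5,9,19,21]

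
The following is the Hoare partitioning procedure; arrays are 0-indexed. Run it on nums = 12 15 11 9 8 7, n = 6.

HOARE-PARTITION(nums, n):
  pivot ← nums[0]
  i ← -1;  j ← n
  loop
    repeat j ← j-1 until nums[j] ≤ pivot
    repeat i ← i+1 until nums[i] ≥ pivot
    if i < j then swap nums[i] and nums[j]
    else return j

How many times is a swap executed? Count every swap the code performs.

2

pivot=12
j stops at 5 (7), i stops at 0 (12); swap ⇒ 7 15 11 9 8 12
j stops at 4 (8), i stops at 1 (15); swap ⇒ 7 8 11 9 15 12
j stops at 3, i stops at 4; i≥j ⇒ return 3. nums=7 8 11 9 15 12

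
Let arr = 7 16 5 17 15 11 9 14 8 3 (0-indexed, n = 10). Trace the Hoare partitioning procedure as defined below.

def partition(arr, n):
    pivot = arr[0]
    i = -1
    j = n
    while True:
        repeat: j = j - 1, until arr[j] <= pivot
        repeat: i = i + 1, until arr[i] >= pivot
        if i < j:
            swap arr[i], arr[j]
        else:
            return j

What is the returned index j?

1

pivot = arr[0] = 7; i = -1, j = 10
j→9 (arr[9]=3≤7), i→0 (arr[0]=7≥7); i<j, swap → 3 16 5 17 15 11 9 14 8 7
j→2 (arr[2]=5≤7), i→1 (arr[1]=16≥7); i<j, swap → 3 5 16 17 15 11 9 14 8 7
j→1, i→2; i≥j, return j=1. arr = 3 5 16 17 15 11 9 14 8 7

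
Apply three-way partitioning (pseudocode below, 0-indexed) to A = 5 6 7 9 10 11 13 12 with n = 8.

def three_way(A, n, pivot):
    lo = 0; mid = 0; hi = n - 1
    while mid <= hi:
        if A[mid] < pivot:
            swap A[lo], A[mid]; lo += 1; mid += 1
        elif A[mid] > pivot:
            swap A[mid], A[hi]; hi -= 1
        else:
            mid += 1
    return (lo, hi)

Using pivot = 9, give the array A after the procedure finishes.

pivot = 9; lo=0, mid=0, hi=7
A[mid]=5<9: swap A[0],A[0]; lo=1,mid=1 → 5 6 7 9 10 11 13 12
A[mid]=6<9: swap A[1],A[1]; lo=2,mid=2 → 5 6 7 9 10 11 13 12
A[mid]=7<9: swap A[2],A[2]; lo=3,mid=3 → 5 6 7 9 10 11 13 12
A[mid]=9=9: mid=4
A[mid]=10>9: swap A[4],A[7]; hi=6 → 5 6 7 9 12 11 13 10
A[mid]=12>9: swap A[4],A[6]; hi=5 → 5 6 7 9 13 11 12 10
A[mid]=13>9: swap A[4],A[5]; hi=4 → 5 6 7 9 11 13 12 10
A[mid]=11>9: swap A[4],A[4]; hi=3 → 5 6 7 9 11 13 12 10
end: lo=3, hi=3; A = 5 6 7 9 11 13 12 10

5 6 7 9 11 13 12 10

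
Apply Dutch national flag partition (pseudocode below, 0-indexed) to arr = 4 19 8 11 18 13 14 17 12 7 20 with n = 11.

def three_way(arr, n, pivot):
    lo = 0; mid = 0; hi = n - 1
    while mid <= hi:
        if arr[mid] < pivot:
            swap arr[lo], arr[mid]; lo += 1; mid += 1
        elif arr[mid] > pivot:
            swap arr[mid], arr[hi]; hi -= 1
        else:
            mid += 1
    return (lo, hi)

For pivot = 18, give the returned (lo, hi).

pivot = 18; lo=0, mid=0, hi=10
arr[mid]=4<18: swap arr[0],arr[0]; lo=1,mid=1 → 4 19 8 11 18 13 14 17 12 7 20
arr[mid]=19>18: swap arr[1],arr[10]; hi=9 → 4 20 8 11 18 13 14 17 12 7 19
arr[mid]=20>18: swap arr[1],arr[9]; hi=8 → 4 7 8 11 18 13 14 17 12 20 19
arr[mid]=7<18: swap arr[1],arr[1]; lo=2,mid=2 → 4 7 8 11 18 13 14 17 12 20 19
arr[mid]=8<18: swap arr[2],arr[2]; lo=3,mid=3 → 4 7 8 11 18 13 14 17 12 20 19
arr[mid]=11<18: swap arr[3],arr[3]; lo=4,mid=4 → 4 7 8 11 18 13 14 17 12 20 19
arr[mid]=18=18: mid=5
arr[mid]=13<18: swap arr[4],arr[5]; lo=5,mid=6 → 4 7 8 11 13 18 14 17 12 20 19
arr[mid]=14<18: swap arr[5],arr[6]; lo=6,mid=7 → 4 7 8 11 13 14 18 17 12 20 19
arr[mid]=17<18: swap arr[6],arr[7]; lo=7,mid=8 → 4 7 8 11 13 14 17 18 12 20 19
arr[mid]=12<18: swap arr[7],arr[8]; lo=8,mid=9 → 4 7 8 11 13 14 17 12 18 20 19
end: lo=8, hi=8; arr = 4 7 8 11 13 14 17 12 18 20 19

(8, 8)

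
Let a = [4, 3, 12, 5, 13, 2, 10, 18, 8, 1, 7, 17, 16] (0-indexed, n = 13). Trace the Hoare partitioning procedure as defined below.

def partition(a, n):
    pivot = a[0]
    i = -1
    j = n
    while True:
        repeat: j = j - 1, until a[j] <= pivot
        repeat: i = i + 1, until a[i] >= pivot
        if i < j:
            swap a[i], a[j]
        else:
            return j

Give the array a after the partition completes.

[1, 3, 2, 5, 13, 12, 10, 18, 8, 4, 7, 17, 16]

pivot = a[0] = 4; i = -1, j = 13
j→9 (a[9]=1≤4), i→0 (a[0]=4≥4); i<j, swap → [1, 3, 12, 5, 13, 2, 10, 18, 8, 4, 7, 17, 16]
j→5 (a[5]=2≤4), i→2 (a[2]=12≥4); i<j, swap → [1, 3, 2, 5, 13, 12, 10, 18, 8, 4, 7, 17, 16]
j→2, i→3; i≥j, return j=2. a = [1, 3, 2, 5, 13, 12, 10, 18, 8, 4, 7, 17, 16]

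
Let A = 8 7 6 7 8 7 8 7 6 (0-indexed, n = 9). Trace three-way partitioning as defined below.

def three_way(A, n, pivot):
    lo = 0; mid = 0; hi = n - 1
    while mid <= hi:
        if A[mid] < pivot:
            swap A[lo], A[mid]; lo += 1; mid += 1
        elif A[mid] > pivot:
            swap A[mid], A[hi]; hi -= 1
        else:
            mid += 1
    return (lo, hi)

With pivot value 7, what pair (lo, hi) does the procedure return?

lo=0 mid=0 hi=8
8>7: swap(0,8), hi=7 ⇒ 6 7 6 7 8 7 8 7 8
6<7: swap(0,0), lo=1 mid=1 ⇒ 6 7 6 7 8 7 8 7 8
7=7: mid=2
6<7: swap(1,2), lo=2 mid=3 ⇒ 6 6 7 7 8 7 8 7 8
7=7: mid=4
8>7: swap(4,7), hi=6 ⇒ 6 6 7 7 7 7 8 8 8
7=7: mid=5
7=7: mid=6
8>7: swap(6,6), hi=5 ⇒ 6 6 7 7 7 7 8 8 8
done. lo=2 hi=5; A=6 6 7 7 7 7 8 8 8

(2, 5)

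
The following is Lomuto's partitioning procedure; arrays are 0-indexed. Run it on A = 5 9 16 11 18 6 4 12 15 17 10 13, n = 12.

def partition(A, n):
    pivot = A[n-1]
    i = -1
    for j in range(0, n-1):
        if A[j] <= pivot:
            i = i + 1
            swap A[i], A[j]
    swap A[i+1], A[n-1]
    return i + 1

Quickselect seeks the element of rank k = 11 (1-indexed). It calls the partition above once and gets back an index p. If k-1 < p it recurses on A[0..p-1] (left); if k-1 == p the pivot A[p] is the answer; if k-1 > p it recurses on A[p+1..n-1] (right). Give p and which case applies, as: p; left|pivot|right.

7; right

pivot = A[11] = 13; i = -1
j=0: A[0]=5 ≤ 13 → i=0, swap A[0],A[0] (no change) → 5 9 16 11 18 6 4 12 15 17 10 13
j=1: A[1]=9 ≤ 13 → i=1, swap A[1],A[1] (no change) → 5 9 16 11 18 6 4 12 15 17 10 13
j=2: A[2]=16 > 13 → no swap
j=3: A[3]=11 ≤ 13 → i=2, swap A[2],A[3] → 5 9 11 16 18 6 4 12 15 17 10 13
j=4: A[4]=18 > 13 → no swap
j=5: A[5]=6 ≤ 13 → i=3, swap A[3],A[5] → 5 9 11 6 18 16 4 12 15 17 10 13
j=6: A[6]=4 ≤ 13 → i=4, swap A[4],A[6] → 5 9 11 6 4 16 18 12 15 17 10 13
j=7: A[7]=12 ≤ 13 → i=5, swap A[5],A[7] → 5 9 11 6 4 12 18 16 15 17 10 13
j=8: A[8]=15 > 13 → no swap
j=9: A[9]=17 > 13 → no swap
j=10: A[10]=10 ≤ 13 → i=6, swap A[6],A[10] → 5 9 11 6 4 12 10 16 15 17 18 13
final swap A[7],A[11] → 5 9 11 6 4 12 10 13 15 17 18 16; return 7
p = 7; k-1 = 10 > 7 ⇒ right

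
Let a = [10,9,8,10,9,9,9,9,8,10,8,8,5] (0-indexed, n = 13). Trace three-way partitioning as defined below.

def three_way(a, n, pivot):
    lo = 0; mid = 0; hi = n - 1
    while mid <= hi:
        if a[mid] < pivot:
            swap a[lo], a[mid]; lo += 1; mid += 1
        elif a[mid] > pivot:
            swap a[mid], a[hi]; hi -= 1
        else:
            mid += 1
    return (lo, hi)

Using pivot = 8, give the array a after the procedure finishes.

[5,8,8,8,8,9,9,9,10,9,10,9,10]

pivot = 8; lo=0, mid=0, hi=12
a[mid]=10>8: swap a[0],a[12]; hi=11 → [5,9,8,10,9,9,9,9,8,10,8,8,10]
a[mid]=5<8: swap a[0],a[0]; lo=1,mid=1 → [5,9,8,10,9,9,9,9,8,10,8,8,10]
a[mid]=9>8: swap a[1],a[11]; hi=10 → [5,8,8,10,9,9,9,9,8,10,8,9,10]
a[mid]=8=8: mid=2
a[mid]=8=8: mid=3
a[mid]=10>8: swap a[3],a[10]; hi=9 → [5,8,8,8,9,9,9,9,8,10,10,9,10]
a[mid]=8=8: mid=4
a[mid]=9>8: swap a[4],a[9]; hi=8 → [5,8,8,8,10,9,9,9,8,9,10,9,10]
a[mid]=10>8: swap a[4],a[8]; hi=7 → [5,8,8,8,8,9,9,9,10,9,10,9,10]
a[mid]=8=8: mid=5
a[mid]=9>8: swap a[5],a[7]; hi=6 → [5,8,8,8,8,9,9,9,10,9,10,9,10]
a[mid]=9>8: swap a[5],a[6]; hi=5 → [5,8,8,8,8,9,9,9,10,9,10,9,10]
a[mid]=9>8: swap a[5],a[5]; hi=4 → [5,8,8,8,8,9,9,9,10,9,10,9,10]
end: lo=1, hi=4; a = [5,8,8,8,8,9,9,9,10,9,10,9,10]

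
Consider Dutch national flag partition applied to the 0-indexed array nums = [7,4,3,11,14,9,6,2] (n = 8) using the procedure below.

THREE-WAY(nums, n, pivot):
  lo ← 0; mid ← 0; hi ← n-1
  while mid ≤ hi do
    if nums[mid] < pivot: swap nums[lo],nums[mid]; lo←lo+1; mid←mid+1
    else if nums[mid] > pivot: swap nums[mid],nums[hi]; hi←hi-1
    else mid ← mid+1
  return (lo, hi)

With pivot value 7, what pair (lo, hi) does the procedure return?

lo=0 mid=0 hi=7
7=7: mid=1
4<7: swap(0,1), lo=1 mid=2 ⇒ [4,7,3,11,14,9,6,2]
3<7: swap(1,2), lo=2 mid=3 ⇒ [4,3,7,11,14,9,6,2]
11>7: swap(3,7), hi=6 ⇒ [4,3,7,2,14,9,6,11]
2<7: swap(2,3), lo=3 mid=4 ⇒ [4,3,2,7,14,9,6,11]
14>7: swap(4,6), hi=5 ⇒ [4,3,2,7,6,9,14,11]
6<7: swap(3,4), lo=4 mid=5 ⇒ [4,3,2,6,7,9,14,11]
9>7: swap(5,5), hi=4 ⇒ [4,3,2,6,7,9,14,11]
done. lo=4 hi=4; nums=[4,3,2,6,7,9,14,11]

(4, 4)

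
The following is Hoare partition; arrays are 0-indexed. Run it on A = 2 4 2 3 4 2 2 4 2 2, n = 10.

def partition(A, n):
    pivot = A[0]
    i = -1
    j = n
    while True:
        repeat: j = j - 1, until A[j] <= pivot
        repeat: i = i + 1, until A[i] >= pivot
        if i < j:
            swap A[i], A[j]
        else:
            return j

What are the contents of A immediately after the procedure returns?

pivot = A[0] = 2; i = -1, j = 10
j→9 (A[9]=2≤2), i→0 (A[0]=2≥2); i<j, swap → 2 4 2 3 4 2 2 4 2 2
j→8 (A[8]=2≤2), i→1 (A[1]=4≥2); i<j, swap → 2 2 2 3 4 2 2 4 4 2
j→6 (A[6]=2≤2), i→2 (A[2]=2≥2); i<j, swap → 2 2 2 3 4 2 2 4 4 2
j→5 (A[5]=2≤2), i→3 (A[3]=3≥2); i<j, swap → 2 2 2 2 4 3 2 4 4 2
j→3, i→4; i≥j, return j=3. A = 2 2 2 2 4 3 2 4 4 2

2 2 2 2 4 3 2 4 4 2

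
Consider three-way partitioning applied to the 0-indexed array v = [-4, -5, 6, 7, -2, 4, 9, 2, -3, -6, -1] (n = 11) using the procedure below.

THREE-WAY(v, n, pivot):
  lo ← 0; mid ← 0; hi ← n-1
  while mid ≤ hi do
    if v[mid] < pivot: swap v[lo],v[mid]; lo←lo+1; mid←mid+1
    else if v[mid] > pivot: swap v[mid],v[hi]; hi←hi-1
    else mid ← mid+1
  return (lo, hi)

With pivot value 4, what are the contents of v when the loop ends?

[-4, -5, -1, -6, -2, -3, 2, 4, 9, 7, 6]

pivot = 4; lo=0, mid=0, hi=10
v[mid]=-4<4: swap v[0],v[0]; lo=1,mid=1 → [-4, -5, 6, 7, -2, 4, 9, 2, -3, -6, -1]
v[mid]=-5<4: swap v[1],v[1]; lo=2,mid=2 → [-4, -5, 6, 7, -2, 4, 9, 2, -3, -6, -1]
v[mid]=6>4: swap v[2],v[10]; hi=9 → [-4, -5, -1, 7, -2, 4, 9, 2, -3, -6, 6]
v[mid]=-1<4: swap v[2],v[2]; lo=3,mid=3 → [-4, -5, -1, 7, -2, 4, 9, 2, -3, -6, 6]
v[mid]=7>4: swap v[3],v[9]; hi=8 → [-4, -5, -1, -6, -2, 4, 9, 2, -3, 7, 6]
v[mid]=-6<4: swap v[3],v[3]; lo=4,mid=4 → [-4, -5, -1, -6, -2, 4, 9, 2, -3, 7, 6]
v[mid]=-2<4: swap v[4],v[4]; lo=5,mid=5 → [-4, -5, -1, -6, -2, 4, 9, 2, -3, 7, 6]
v[mid]=4=4: mid=6
v[mid]=9>4: swap v[6],v[8]; hi=7 → [-4, -5, -1, -6, -2, 4, -3, 2, 9, 7, 6]
v[mid]=-3<4: swap v[5],v[6]; lo=6,mid=7 → [-4, -5, -1, -6, -2, -3, 4, 2, 9, 7, 6]
v[mid]=2<4: swap v[6],v[7]; lo=7,mid=8 → [-4, -5, -1, -6, -2, -3, 2, 4, 9, 7, 6]
end: lo=7, hi=7; v = [-4, -5, -1, -6, -2, -3, 2, 4, 9, 7, 6]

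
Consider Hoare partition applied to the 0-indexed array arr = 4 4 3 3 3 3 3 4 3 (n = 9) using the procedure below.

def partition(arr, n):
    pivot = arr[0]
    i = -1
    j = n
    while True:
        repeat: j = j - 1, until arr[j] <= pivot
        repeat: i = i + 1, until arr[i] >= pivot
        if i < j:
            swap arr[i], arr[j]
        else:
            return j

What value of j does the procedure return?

pivot=4
j stops at 8 (3), i stops at 0 (4); swap ⇒ 3 4 3 3 3 3 3 4 4
j stops at 7 (4), i stops at 1 (4); swap ⇒ 3 4 3 3 3 3 3 4 4
j stops at 6, i stops at 7; i≥j ⇒ return 6. arr=3 4 3 3 3 3 3 4 4

6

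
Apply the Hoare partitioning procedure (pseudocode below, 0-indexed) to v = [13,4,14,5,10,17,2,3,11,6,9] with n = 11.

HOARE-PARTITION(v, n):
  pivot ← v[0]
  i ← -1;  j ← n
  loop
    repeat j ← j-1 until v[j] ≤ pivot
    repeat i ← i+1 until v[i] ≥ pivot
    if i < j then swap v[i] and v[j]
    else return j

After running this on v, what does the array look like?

pivot=13
j stops at 10 (9), i stops at 0 (13); swap ⇒ [9,4,14,5,10,17,2,3,11,6,13]
j stops at 9 (6), i stops at 2 (14); swap ⇒ [9,4,6,5,10,17,2,3,11,14,13]
j stops at 8 (11), i stops at 5 (17); swap ⇒ [9,4,6,5,10,11,2,3,17,14,13]
j stops at 7, i stops at 8; i≥j ⇒ return 7. v=[9,4,6,5,10,11,2,3,17,14,13]

[9,4,6,5,10,11,2,3,17,14,13]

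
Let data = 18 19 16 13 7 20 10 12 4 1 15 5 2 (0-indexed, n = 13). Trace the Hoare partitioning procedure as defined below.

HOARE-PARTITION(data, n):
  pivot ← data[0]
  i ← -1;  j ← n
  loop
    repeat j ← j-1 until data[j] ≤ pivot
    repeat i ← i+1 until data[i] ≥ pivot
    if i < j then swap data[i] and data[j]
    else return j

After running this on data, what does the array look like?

2 5 16 13 7 15 10 12 4 1 20 19 18

pivot=18
j stops at 12 (2), i stops at 0 (18); swap ⇒ 2 19 16 13 7 20 10 12 4 1 15 5 18
j stops at 11 (5), i stops at 1 (19); swap ⇒ 2 5 16 13 7 20 10 12 4 1 15 19 18
j stops at 10 (15), i stops at 5 (20); swap ⇒ 2 5 16 13 7 15 10 12 4 1 20 19 18
j stops at 9, i stops at 10; i≥j ⇒ return 9. data=2 5 16 13 7 15 10 12 4 1 20 19 18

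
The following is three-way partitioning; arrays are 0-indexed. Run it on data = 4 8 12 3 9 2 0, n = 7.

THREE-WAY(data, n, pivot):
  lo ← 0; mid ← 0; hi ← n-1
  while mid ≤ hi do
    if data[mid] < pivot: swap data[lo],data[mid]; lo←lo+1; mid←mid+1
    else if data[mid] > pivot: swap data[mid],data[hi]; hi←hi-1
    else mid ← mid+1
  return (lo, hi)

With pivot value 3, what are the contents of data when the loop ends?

0 2 3 9 12 8 4

pivot = 3; lo=0, mid=0, hi=6
data[mid]=4>3: swap data[0],data[6]; hi=5 → 0 8 12 3 9 2 4
data[mid]=0<3: swap data[0],data[0]; lo=1,mid=1 → 0 8 12 3 9 2 4
data[mid]=8>3: swap data[1],data[5]; hi=4 → 0 2 12 3 9 8 4
data[mid]=2<3: swap data[1],data[1]; lo=2,mid=2 → 0 2 12 3 9 8 4
data[mid]=12>3: swap data[2],data[4]; hi=3 → 0 2 9 3 12 8 4
data[mid]=9>3: swap data[2],data[3]; hi=2 → 0 2 3 9 12 8 4
data[mid]=3=3: mid=3
end: lo=2, hi=2; data = 0 2 3 9 12 8 4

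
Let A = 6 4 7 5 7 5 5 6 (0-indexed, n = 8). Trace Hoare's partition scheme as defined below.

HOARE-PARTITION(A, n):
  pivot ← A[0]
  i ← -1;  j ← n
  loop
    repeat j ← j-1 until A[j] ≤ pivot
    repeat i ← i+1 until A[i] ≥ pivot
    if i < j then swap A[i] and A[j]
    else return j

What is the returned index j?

pivot=6
j stops at 7 (6), i stops at 0 (6); swap ⇒ 6 4 7 5 7 5 5 6
j stops at 6 (5), i stops at 2 (7); swap ⇒ 6 4 5 5 7 5 7 6
j stops at 5 (5), i stops at 4 (7); swap ⇒ 6 4 5 5 5 7 7 6
j stops at 4, i stops at 5; i≥j ⇒ return 4. A=6 4 5 5 5 7 7 6

4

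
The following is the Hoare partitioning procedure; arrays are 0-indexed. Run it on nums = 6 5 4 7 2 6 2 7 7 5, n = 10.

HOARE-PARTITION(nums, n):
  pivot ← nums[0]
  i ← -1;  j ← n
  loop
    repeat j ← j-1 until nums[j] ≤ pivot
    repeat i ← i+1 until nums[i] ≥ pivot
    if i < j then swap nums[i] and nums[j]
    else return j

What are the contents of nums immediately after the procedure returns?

5 5 4 2 2 6 7 7 7 6

pivot=6
j stops at 9 (5), i stops at 0 (6); swap ⇒ 5 5 4 7 2 6 2 7 7 6
j stops at 6 (2), i stops at 3 (7); swap ⇒ 5 5 4 2 2 6 7 7 7 6
j stops at 5, i stops at 5; i≥j ⇒ return 5. nums=5 5 4 2 2 6 7 7 7 6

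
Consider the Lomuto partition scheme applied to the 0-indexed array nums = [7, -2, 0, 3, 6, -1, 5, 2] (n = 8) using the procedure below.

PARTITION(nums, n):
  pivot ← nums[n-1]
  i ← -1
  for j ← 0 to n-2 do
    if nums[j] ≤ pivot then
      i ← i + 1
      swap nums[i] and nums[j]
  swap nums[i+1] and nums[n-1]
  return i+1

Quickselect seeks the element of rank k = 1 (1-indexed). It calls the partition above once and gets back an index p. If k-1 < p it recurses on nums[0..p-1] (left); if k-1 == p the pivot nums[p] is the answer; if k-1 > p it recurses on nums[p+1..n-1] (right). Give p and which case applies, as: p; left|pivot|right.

3; left

pivot=2, i=-1
j=0: 7>2, skip
j=1: -2≤2, i=0, swap(0,1) ⇒ [-2, 7, 0, 3, 6, -1, 5, 2]
j=2: 0≤2, i=1, swap(1,2) ⇒ [-2, 0, 7, 3, 6, -1, 5, 2]
j=3: 3>2, skip
j=4: 6>2, skip
j=5: -1≤2, i=2, swap(2,5) ⇒ [-2, 0, -1, 3, 6, 7, 5, 2]
j=6: 5>2, skip
swap(3,7) ⇒ [-2, 0, -1, 2, 6, 7, 5, 3]; return 3
p = 3; k-1 = 0 < 3 ⇒ left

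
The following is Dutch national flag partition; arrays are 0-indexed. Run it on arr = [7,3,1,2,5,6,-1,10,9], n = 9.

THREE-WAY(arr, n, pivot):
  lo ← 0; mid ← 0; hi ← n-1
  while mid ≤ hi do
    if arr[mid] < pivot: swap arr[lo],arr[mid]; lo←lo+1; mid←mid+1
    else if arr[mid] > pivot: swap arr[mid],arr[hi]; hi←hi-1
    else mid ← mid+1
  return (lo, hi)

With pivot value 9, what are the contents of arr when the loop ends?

[7,3,1,2,5,6,-1,9,10]

pivot = 9; lo=0, mid=0, hi=8
arr[mid]=7<9: swap arr[0],arr[0]; lo=1,mid=1 → [7,3,1,2,5,6,-1,10,9]
arr[mid]=3<9: swap arr[1],arr[1]; lo=2,mid=2 → [7,3,1,2,5,6,-1,10,9]
arr[mid]=1<9: swap arr[2],arr[2]; lo=3,mid=3 → [7,3,1,2,5,6,-1,10,9]
arr[mid]=2<9: swap arr[3],arr[3]; lo=4,mid=4 → [7,3,1,2,5,6,-1,10,9]
arr[mid]=5<9: swap arr[4],arr[4]; lo=5,mid=5 → [7,3,1,2,5,6,-1,10,9]
arr[mid]=6<9: swap arr[5],arr[5]; lo=6,mid=6 → [7,3,1,2,5,6,-1,10,9]
arr[mid]=-1<9: swap arr[6],arr[6]; lo=7,mid=7 → [7,3,1,2,5,6,-1,10,9]
arr[mid]=10>9: swap arr[7],arr[8]; hi=7 → [7,3,1,2,5,6,-1,9,10]
arr[mid]=9=9: mid=8
end: lo=7, hi=7; arr = [7,3,1,2,5,6,-1,9,10]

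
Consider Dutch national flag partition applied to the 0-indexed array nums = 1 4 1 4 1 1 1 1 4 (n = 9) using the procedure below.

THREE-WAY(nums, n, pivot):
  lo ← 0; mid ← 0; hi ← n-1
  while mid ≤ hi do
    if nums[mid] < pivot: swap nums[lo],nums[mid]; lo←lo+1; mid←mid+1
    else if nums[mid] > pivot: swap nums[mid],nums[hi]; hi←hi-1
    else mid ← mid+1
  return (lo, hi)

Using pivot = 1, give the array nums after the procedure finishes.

1 1 1 1 1 1 4 4 4

lo=0 mid=0 hi=8
1=1: mid=1
4>1: swap(1,8), hi=7 ⇒ 1 4 1 4 1 1 1 1 4
4>1: swap(1,7), hi=6 ⇒ 1 1 1 4 1 1 1 4 4
1=1: mid=2
1=1: mid=3
4>1: swap(3,6), hi=5 ⇒ 1 1 1 1 1 1 4 4 4
1=1: mid=4
1=1: mid=5
1=1: mid=6
done. lo=0 hi=5; nums=1 1 1 1 1 1 4 4 4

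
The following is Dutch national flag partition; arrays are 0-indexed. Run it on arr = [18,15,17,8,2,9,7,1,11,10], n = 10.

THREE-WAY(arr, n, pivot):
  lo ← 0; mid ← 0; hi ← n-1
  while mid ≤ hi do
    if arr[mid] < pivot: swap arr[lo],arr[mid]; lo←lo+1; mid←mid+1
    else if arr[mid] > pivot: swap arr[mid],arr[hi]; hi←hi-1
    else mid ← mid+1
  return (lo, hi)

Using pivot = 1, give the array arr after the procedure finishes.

pivot = 1; lo=0, mid=0, hi=9
arr[mid]=18>1: swap arr[0],arr[9]; hi=8 → [10,15,17,8,2,9,7,1,11,18]
arr[mid]=10>1: swap arr[0],arr[8]; hi=7 → [11,15,17,8,2,9,7,1,10,18]
arr[mid]=11>1: swap arr[0],arr[7]; hi=6 → [1,15,17,8,2,9,7,11,10,18]
arr[mid]=1=1: mid=1
arr[mid]=15>1: swap arr[1],arr[6]; hi=5 → [1,7,17,8,2,9,15,11,10,18]
arr[mid]=7>1: swap arr[1],arr[5]; hi=4 → [1,9,17,8,2,7,15,11,10,18]
arr[mid]=9>1: swap arr[1],arr[4]; hi=3 → [1,2,17,8,9,7,15,11,10,18]
arr[mid]=2>1: swap arr[1],arr[3]; hi=2 → [1,8,17,2,9,7,15,11,10,18]
arr[mid]=8>1: swap arr[1],arr[2]; hi=1 → [1,17,8,2,9,7,15,11,10,18]
arr[mid]=17>1: swap arr[1],arr[1]; hi=0 → [1,17,8,2,9,7,15,11,10,18]
end: lo=0, hi=0; arr = [1,17,8,2,9,7,15,11,10,18]

[1,17,8,2,9,7,15,11,10,18]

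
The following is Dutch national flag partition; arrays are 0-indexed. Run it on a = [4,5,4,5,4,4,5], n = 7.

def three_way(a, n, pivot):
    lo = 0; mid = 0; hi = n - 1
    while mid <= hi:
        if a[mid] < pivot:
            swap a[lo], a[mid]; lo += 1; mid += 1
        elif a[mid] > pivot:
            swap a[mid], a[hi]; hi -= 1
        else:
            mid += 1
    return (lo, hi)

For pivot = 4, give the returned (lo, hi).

pivot = 4; lo=0, mid=0, hi=6
a[mid]=4=4: mid=1
a[mid]=5>4: swap a[1],a[6]; hi=5 → [4,5,4,5,4,4,5]
a[mid]=5>4: swap a[1],a[5]; hi=4 → [4,4,4,5,4,5,5]
a[mid]=4=4: mid=2
a[mid]=4=4: mid=3
a[mid]=5>4: swap a[3],a[4]; hi=3 → [4,4,4,4,5,5,5]
a[mid]=4=4: mid=4
end: lo=0, hi=3; a = [4,4,4,4,5,5,5]

(0, 3)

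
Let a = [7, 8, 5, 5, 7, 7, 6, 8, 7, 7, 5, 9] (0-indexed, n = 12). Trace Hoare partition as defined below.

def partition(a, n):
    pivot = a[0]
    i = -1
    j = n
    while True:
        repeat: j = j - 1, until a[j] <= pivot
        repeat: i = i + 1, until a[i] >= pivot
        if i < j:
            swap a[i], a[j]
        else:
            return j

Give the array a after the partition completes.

[5, 7, 5, 5, 7, 6, 7, 8, 7, 8, 7, 9]

pivot=7
j stops at 10 (5), i stops at 0 (7); swap ⇒ [5, 8, 5, 5, 7, 7, 6, 8, 7, 7, 7, 9]
j stops at 9 (7), i stops at 1 (8); swap ⇒ [5, 7, 5, 5, 7, 7, 6, 8, 7, 8, 7, 9]
j stops at 8 (7), i stops at 4 (7); swap ⇒ [5, 7, 5, 5, 7, 7, 6, 8, 7, 8, 7, 9]
j stops at 6 (6), i stops at 5 (7); swap ⇒ [5, 7, 5, 5, 7, 6, 7, 8, 7, 8, 7, 9]
j stops at 5, i stops at 6; i≥j ⇒ return 5. a=[5, 7, 5, 5, 7, 6, 7, 8, 7, 8, 7, 9]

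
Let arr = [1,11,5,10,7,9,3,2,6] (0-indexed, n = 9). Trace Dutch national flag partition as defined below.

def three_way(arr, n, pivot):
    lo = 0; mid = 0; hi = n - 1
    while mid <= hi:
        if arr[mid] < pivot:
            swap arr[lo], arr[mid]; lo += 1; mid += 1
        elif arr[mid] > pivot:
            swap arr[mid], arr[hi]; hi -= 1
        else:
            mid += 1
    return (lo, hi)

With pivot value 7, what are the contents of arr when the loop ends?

lo=0 mid=0 hi=8
1<7: swap(0,0), lo=1 mid=1 ⇒ [1,11,5,10,7,9,3,2,6]
11>7: swap(1,8), hi=7 ⇒ [1,6,5,10,7,9,3,2,11]
6<7: swap(1,1), lo=2 mid=2 ⇒ [1,6,5,10,7,9,3,2,11]
5<7: swap(2,2), lo=3 mid=3 ⇒ [1,6,5,10,7,9,3,2,11]
10>7: swap(3,7), hi=6 ⇒ [1,6,5,2,7,9,3,10,11]
2<7: swap(3,3), lo=4 mid=4 ⇒ [1,6,5,2,7,9,3,10,11]
7=7: mid=5
9>7: swap(5,6), hi=5 ⇒ [1,6,5,2,7,3,9,10,11]
3<7: swap(4,5), lo=5 mid=6 ⇒ [1,6,5,2,3,7,9,10,11]
done. lo=5 hi=5; arr=[1,6,5,2,3,7,9,10,11]

[1,6,5,2,3,7,9,10,11]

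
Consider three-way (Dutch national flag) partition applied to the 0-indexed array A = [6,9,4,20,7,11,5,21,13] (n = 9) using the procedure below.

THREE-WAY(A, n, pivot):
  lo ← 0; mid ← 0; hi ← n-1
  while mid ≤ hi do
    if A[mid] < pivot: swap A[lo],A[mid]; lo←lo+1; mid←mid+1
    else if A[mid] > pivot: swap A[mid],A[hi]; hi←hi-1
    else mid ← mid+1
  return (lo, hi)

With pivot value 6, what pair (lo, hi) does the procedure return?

(2, 2)

pivot = 6; lo=0, mid=0, hi=8
A[mid]=6=6: mid=1
A[mid]=9>6: swap A[1],A[8]; hi=7 → [6,13,4,20,7,11,5,21,9]
A[mid]=13>6: swap A[1],A[7]; hi=6 → [6,21,4,20,7,11,5,13,9]
A[mid]=21>6: swap A[1],A[6]; hi=5 → [6,5,4,20,7,11,21,13,9]
A[mid]=5<6: swap A[0],A[1]; lo=1,mid=2 → [5,6,4,20,7,11,21,13,9]
A[mid]=4<6: swap A[1],A[2]; lo=2,mid=3 → [5,4,6,20,7,11,21,13,9]
A[mid]=20>6: swap A[3],A[5]; hi=4 → [5,4,6,11,7,20,21,13,9]
A[mid]=11>6: swap A[3],A[4]; hi=3 → [5,4,6,7,11,20,21,13,9]
A[mid]=7>6: swap A[3],A[3]; hi=2 → [5,4,6,7,11,20,21,13,9]
end: lo=2, hi=2; A = [5,4,6,7,11,20,21,13,9]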